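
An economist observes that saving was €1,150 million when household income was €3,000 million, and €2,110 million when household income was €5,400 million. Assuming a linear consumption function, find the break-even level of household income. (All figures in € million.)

MPS = ΔS/ΔY = (2110 − 1150)/(5400 − 3000) = 960/2400 = 0.4
MPC = 1 − MPS = 0.6
From S(3000) = 1150: −a + 0.4(3000) = 1150, so a = 1200 − 1150 = 50
Break-even (S = 0): Y = a/MPS = 50/0.4 = 125

Y = 125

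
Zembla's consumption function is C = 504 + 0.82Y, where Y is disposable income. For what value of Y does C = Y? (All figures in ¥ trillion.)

At break-even, C = Y: 504 + 0.82Y = Y
0.18Y = 504, so Y = 504/0.18 = 2800

Y = 2800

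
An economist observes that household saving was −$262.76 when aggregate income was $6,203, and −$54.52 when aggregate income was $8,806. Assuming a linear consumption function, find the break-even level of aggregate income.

Y = 9487.5

MPS = ΔS/ΔY = (-54.52 − (-262.76))/(8806 − 6203) = 208.24/2603 = 0.08
MPC = 1 − MPS = 0.92
From S(6203) = -262.76: −a + 0.08(6203) = -262.76, so a = 496.24 − (-262.76) = 759
Break-even (S = 0): Y = a/MPS = 759/0.08 = 9487.5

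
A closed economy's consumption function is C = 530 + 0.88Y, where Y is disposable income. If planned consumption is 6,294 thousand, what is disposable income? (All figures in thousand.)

Y = 6550

530 + 0.88Y = 6294
0.88Y = 5764, so Y = 5764/0.88 = 6550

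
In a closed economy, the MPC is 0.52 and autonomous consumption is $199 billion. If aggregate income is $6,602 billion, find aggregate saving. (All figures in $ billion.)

C = 199 + 0.52(6602) = 199 + 3433.04 = 3632.04
S = Y − C = 6602 − 3632.04 = 2969.96

S = 2969.96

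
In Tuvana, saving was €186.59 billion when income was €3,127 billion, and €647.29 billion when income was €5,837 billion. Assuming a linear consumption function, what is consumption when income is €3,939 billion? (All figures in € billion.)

MPS = ΔS/ΔY = (647.29 − 186.59)/(5837 − 3127) = 460.7/2710 = 0.17
MPC = 1 − MPS = 0.83
Autonomous saving = 186.59 − 0.17(3127) = -345, so a = 345
C = 345 + 0.83(3939) = 345 + 3269.37 = 3614.37

C = 3614.37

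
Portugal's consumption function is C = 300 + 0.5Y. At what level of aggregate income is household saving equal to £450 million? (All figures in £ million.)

Y = 1500

S = Y − C = -300 + 0.5Y
-300 + 0.5Y = 450, so 0.5Y = 750 and Y = 1500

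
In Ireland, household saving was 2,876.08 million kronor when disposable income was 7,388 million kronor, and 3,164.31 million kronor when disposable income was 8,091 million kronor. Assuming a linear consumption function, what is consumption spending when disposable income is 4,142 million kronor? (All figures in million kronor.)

C = 2596.78

MPS = ΔS/ΔY = (3164.31 − 2876.08)/(8091 − 7388) = 288.23/703 = 0.41
MPC = 1 − MPS = 0.59
Autonomous saving = 2876.08 − 0.41(7388) = -153, so a = 153
C = 153 + 0.59(4142) = 153 + 2443.78 = 2596.78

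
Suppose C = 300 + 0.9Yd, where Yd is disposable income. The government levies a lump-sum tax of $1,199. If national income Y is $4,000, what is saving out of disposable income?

Yd = Y − T = 4000 − 1199 = 2801
C = 300 + 0.9(2801) = 300 + 2520.9 = 2820.9
S = Yd − C = 2801 − 2820.9 = -19.9

S = -19.9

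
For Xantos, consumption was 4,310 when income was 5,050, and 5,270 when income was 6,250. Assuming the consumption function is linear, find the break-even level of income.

MPC = (5270 − 4310)/(6250 − 5050) = 960/1200 = 0.8
a = 4310 − 0.8(5050) = 4310 − 4040 = 270
Break-even: Y = a/(1−MPC) = 270/0.2 = 1350

Y = 1350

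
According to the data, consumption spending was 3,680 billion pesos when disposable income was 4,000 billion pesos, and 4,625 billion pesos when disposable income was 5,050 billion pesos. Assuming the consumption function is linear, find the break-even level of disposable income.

MPC = (4625 − 3680)/(5050 − 4000) = 945/1050 = 0.9
a = 3680 − 0.9(4000) = 3680 − 3600 = 80
Break-even: Y = a/(1−MPC) = 80/0.1 = 800

Y = 800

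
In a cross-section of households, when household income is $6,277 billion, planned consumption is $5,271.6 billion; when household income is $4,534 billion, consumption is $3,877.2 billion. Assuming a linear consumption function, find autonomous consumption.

MPC = ΔC/ΔY = (5271.6 − 3877.2)/(6277 − 4534) = 1394.4/1743 = 0.8
a = C − MPC·Y = 3877.2 − 0.8(4534) = 3877.2 − 3627.2 = 250

a = 250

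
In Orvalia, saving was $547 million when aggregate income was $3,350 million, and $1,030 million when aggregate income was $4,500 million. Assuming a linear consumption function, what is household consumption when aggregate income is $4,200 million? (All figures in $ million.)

MPS = ΔS/ΔY = (1030 − 547)/(4500 − 3350) = 483/1150 = 0.42
MPC = 1 − MPS = 0.58
Autonomous saving = 547 − 0.42(3350) = -860, so a = 860
C = 860 + 0.58(4200) = 860 + 2436 = 3296

C = 3296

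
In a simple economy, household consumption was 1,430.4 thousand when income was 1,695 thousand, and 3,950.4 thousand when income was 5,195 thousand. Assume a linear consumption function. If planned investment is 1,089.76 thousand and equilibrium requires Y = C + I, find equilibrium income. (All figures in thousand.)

MPC = (3950.4 − 1430.4)/(5195 − 1695) = 2520/3500 = 0.72
a = 1430.4 − 0.72(1695) = 210
Equilibrium: Y = 210 + 0.72Y + 1089.76
0.28Y = 1299.76, so Y = 1299.76/0.28 = 4642

Y = 4642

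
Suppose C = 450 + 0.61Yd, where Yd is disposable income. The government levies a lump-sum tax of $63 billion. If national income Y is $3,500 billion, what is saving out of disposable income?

Yd = Y − T = 3500 − 63 = 3437
C = 450 + 0.61(3437) = 450 + 2096.57 = 2546.57
S = Yd − C = 3437 − 2546.57 = 890.43

S = 890.43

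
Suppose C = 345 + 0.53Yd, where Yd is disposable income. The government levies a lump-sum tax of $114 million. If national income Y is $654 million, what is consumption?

C = 631.2

Yd = Y − T = 654 − 114 = 540
C = 345 + 0.53(540) = 345 + 286.2 = 631.2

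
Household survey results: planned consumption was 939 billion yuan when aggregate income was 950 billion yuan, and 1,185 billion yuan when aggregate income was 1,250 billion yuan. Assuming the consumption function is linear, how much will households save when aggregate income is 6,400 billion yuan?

S = 992

MPC = (1185 − 939)/(1250 − 950) = 246/300 = 0.82
a = 939 − 0.82(950) = 939 − 779 = 160
C = 160 + 0.82(6400) = 5408
S = 6400 − 5408 = 992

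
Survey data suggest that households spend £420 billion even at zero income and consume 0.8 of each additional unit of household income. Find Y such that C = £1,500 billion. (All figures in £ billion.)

Y = 1350

420 + 0.8Y = 1500
0.8Y = 1080, so Y = 1080/0.8 = 1350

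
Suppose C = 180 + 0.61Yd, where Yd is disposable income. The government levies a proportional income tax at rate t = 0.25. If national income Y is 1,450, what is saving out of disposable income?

Yd = (1 − 0.25)(1450) = 0.75(1450) = 1087.5
C = 180 + 0.61(1087.5) = 180 + 663.375 = 843.375
S = Yd − C = 1087.5 − 843.375 = 244.125

S = 244.125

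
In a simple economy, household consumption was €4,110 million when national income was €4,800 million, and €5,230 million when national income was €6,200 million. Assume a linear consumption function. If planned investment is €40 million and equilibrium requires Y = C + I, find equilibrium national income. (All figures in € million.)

Y = 1550

MPC = (5230 − 4110)/(6200 − 4800) = 1120/1400 = 0.8
a = 4110 − 0.8(4800) = 270
Equilibrium: Y = 270 + 0.8Y + 40
0.2Y = 310, so Y = 310/0.2 = 1550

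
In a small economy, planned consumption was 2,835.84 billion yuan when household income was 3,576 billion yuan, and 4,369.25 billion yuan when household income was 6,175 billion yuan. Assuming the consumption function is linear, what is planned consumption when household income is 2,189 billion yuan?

C = 2017.51

MPC = (4369.25 − 2835.84)/(6175 − 3576) = 1533.41/2599 = 0.59
a = 2835.84 − 0.59(3576) = 2835.84 − 2109.84 = 726
C = 726 + 0.59(2189) = 726 + 1291.51 = 2017.51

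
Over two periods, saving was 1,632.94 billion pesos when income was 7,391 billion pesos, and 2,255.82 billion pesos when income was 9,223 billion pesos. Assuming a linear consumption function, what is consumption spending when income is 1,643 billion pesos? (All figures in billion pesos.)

C = 1964.38

MPS = ΔS/ΔY = (2255.82 − 1632.94)/(9223 − 7391) = 622.88/1832 = 0.34
MPC = 1 − MPS = 0.66
Autonomous saving = 1632.94 − 0.34(7391) = -880, so a = 880
C = 880 + 0.66(1643) = 880 + 1084.38 = 1964.38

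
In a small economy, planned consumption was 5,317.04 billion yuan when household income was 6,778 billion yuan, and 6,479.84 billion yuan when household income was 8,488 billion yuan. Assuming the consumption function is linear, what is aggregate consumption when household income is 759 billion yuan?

C = 1224.12

MPC = (6479.84 − 5317.04)/(8488 − 6778) = 1162.8/1710 = 0.68
a = 5317.04 − 0.68(6778) = 5317.04 − 4609.04 = 708
C = 708 + 0.68(759) = 708 + 516.12 = 1224.12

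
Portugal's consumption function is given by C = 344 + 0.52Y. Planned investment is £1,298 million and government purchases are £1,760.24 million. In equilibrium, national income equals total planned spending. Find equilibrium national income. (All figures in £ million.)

Y = 7088

Y = C + I + G = 344 + 0.52Y + 1298 + 1760.24
Y − 0.52Y = 3402.24
0.48Y = 3402.24, so Y = 3402.24/0.48 = 7088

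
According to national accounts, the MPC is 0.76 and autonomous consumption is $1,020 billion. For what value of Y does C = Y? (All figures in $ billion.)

At break-even, C = Y: 1020 + 0.76Y = Y
0.24Y = 1020, so Y = 1020/0.24 = 4250

Y = 4250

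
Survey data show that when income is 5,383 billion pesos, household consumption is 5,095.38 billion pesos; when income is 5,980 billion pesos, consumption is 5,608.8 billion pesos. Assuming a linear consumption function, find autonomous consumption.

MPC = ΔC/ΔY = (5608.8 − 5095.38)/(5980 − 5383) = 513.42/597 = 0.86
a = C − MPC·Y = 5095.38 − 0.86(5383) = 5095.38 − 4629.38 = 466

a = 466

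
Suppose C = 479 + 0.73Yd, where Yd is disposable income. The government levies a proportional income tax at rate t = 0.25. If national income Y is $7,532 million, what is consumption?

Yd = (1 − 0.25)(7532) = 0.75(7532) = 5649
C = 479 + 0.73(5649) = 479 + 4123.77 = 4602.77

C = 4602.77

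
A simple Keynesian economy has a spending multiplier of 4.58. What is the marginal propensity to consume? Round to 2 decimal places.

MPC = 0.78

k = 1/(1 − MPC), so 1 − MPC = 1/k = 1/4.58 = 0.2183
MPC = 1 − 0.2183 = 0.78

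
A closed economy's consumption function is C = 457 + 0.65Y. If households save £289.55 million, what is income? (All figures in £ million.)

Y = 2133

S = Y − C = -457 + 0.35Y
-457 + 0.35Y = 289.55, so 0.35Y = 746.55 and Y = 2133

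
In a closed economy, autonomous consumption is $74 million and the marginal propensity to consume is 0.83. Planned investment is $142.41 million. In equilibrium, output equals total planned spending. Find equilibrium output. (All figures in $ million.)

Y = C + I = 74 + 0.83Y + 142.41
Y − 0.83Y = 216.41
0.17Y = 216.41, so Y = 216.41/0.17 = 1273

Y = 1273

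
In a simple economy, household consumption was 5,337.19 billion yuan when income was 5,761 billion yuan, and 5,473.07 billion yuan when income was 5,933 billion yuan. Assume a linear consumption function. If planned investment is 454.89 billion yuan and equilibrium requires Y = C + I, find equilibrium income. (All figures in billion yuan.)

MPC = (5473.07 − 5337.19)/(5933 − 5761) = 135.88/172 = 0.79
a = 5337.19 − 0.79(5761) = 786
Equilibrium: Y = 786 + 0.79Y + 454.89
0.21Y = 1240.89, so Y = 1240.89/0.21 = 5909

Y = 5909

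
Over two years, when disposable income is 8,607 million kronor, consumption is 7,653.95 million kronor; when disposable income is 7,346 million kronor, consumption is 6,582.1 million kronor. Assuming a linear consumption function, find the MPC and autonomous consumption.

MPC = 0.85; a = 338

MPC = ΔC/ΔY = (7653.95 − 6582.1)/(8607 − 7346) = 1071.85/1261 = 0.85
a = C − MPC·Y = 6582.1 − 0.85(7346) = 6582.1 − 6244.1 = 338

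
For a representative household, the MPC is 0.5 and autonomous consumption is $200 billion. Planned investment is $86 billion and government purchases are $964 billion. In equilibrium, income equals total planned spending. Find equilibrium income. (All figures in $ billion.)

Y = 2500

Y = C + I + G = 200 + 0.5Y + 86 + 964
Y − 0.5Y = 1250
0.5Y = 1250, so Y = 1250/0.5 = 2500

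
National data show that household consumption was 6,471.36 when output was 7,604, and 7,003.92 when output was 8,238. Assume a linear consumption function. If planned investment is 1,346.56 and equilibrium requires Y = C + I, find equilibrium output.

MPC = (7003.92 − 6471.36)/(8238 − 7604) = 532.56/634 = 0.84
a = 6471.36 − 0.84(7604) = 84
Equilibrium: Y = 84 + 0.84Y + 1346.56
0.16Y = 1430.56, so Y = 1430.56/0.16 = 8941

Y = 8941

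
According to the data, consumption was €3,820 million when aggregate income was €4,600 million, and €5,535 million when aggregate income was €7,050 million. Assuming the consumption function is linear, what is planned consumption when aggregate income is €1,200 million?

MPC = (5535 − 3820)/(7050 − 4600) = 1715/2450 = 0.7
a = 3820 − 0.7(4600) = 3820 − 3220 = 600
C = 600 + 0.7(1200) = 600 + 840 = 1440

C = 1440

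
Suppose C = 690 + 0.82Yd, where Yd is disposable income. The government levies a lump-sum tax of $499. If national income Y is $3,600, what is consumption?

Yd = Y − T = 3600 − 499 = 3101
C = 690 + 0.82(3101) = 690 + 2542.82 = 3232.82

C = 3232.82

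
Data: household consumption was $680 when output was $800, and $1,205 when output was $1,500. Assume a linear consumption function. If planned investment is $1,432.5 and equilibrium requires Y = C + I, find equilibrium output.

MPC = (1205 − 680)/(1500 − 800) = 525/700 = 0.75
a = 680 − 0.75(800) = 80
Equilibrium: Y = 80 + 0.75Y + 1432.5
0.25Y = 1512.5, so Y = 1512.5/0.25 = 6050

Y = 6050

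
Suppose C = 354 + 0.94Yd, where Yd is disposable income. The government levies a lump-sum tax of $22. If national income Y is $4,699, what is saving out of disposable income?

Yd = Y − T = 4699 − 22 = 4677
C = 354 + 0.94(4677) = 354 + 4396.38 = 4750.38
S = Yd − C = 4677 − 4750.38 = -73.38

S = -73.38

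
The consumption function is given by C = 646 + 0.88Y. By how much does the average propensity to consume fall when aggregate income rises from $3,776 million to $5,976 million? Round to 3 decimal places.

At Y = 3776: C = 646 + 0.88(3776) = 3968.88, APC = 3968.88/3776 = 1.0511
At Y = 5976: C = 5904.88, APC = 5904.88/5976 = 0.9881
Fall in APC = 1.0511 − 0.9881 = 0.063

ΔAPC = 0.063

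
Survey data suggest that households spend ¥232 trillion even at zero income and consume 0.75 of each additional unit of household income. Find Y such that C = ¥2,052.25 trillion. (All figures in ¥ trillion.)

Y = 2427

232 + 0.75Y = 2052.25
0.75Y = 1820.25, so Y = 1820.25/0.75 = 2427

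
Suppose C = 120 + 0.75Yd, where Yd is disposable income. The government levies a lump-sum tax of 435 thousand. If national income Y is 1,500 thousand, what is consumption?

C = 918.75

Yd = Y − T = 1500 − 435 = 1065
C = 120 + 0.75(1065) = 120 + 798.75 = 918.75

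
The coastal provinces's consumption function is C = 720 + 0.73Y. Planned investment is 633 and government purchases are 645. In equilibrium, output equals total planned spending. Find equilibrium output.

Y = 7400

Y = C + I + G = 720 + 0.73Y + 633 + 645
Y − 0.73Y = 1998
0.27Y = 1998, so Y = 1998/0.27 = 7400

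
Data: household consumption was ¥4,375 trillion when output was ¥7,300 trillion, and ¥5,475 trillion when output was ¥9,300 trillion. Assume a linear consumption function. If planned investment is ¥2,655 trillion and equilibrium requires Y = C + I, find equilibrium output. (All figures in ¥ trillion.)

Y = 6700

MPC = (5475 − 4375)/(9300 − 7300) = 1100/2000 = 0.55
a = 4375 − 0.55(7300) = 360
Equilibrium: Y = 360 + 0.55Y + 2655
0.45Y = 3015, so Y = 3015/0.45 = 6700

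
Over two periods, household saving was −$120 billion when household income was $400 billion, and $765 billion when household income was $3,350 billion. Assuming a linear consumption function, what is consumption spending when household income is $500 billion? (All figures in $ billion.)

MPS = ΔS/ΔY = (765 − (-120))/(3350 − 400) = 885/2950 = 0.3
MPC = 1 − MPS = 0.7
Autonomous saving = -120 − 0.3(400) = -240, so a = 240
C = 240 + 0.7(500) = 240 + 350 = 590

C = 590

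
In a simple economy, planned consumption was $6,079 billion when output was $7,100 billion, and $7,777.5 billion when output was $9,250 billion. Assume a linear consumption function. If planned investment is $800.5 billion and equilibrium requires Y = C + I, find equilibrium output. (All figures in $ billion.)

MPC = (7777.5 − 6079)/(9250 − 7100) = 1698.5/2150 = 0.79
a = 6079 − 0.79(7100) = 470
Equilibrium: Y = 470 + 0.79Y + 800.5
0.21Y = 1270.5, so Y = 1270.5/0.21 = 6050

Y = 6050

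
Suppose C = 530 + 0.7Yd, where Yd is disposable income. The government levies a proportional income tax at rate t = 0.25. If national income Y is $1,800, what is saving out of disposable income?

S = -125

Yd = (1 − 0.25)(1800) = 0.75(1800) = 1350
C = 530 + 0.7(1350) = 530 + 945 = 1475
S = Yd − C = 1350 − 1475 = -125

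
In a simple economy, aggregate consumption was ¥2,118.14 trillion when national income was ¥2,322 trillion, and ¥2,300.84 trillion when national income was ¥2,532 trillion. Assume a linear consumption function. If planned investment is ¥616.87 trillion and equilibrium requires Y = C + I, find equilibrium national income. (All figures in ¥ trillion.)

Y = 5499

MPC = (2300.84 − 2118.14)/(2532 − 2322) = 182.7/210 = 0.87
a = 2118.14 − 0.87(2322) = 98
Equilibrium: Y = 98 + 0.87Y + 616.87
0.13Y = 714.87, so Y = 714.87/0.13 = 5499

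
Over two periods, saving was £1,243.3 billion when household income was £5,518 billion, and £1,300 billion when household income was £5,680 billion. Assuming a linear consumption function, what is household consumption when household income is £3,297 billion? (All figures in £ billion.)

MPS = ΔS/ΔY = (1300 − 1243.3)/(5680 − 5518) = 56.7/162 = 0.35
MPC = 1 − MPS = 0.65
Autonomous saving = 1243.3 − 0.35(5518) = -688, so a = 688
C = 688 + 0.65(3297) = 688 + 2143.05 = 2831.05

C = 2831.05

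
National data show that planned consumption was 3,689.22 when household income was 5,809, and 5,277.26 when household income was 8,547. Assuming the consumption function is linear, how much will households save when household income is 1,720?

MPC = (5277.26 − 3689.22)/(8547 − 5809) = 1588.04/2738 = 0.58
a = 3689.22 − 0.58(5809) = 3689.22 − 3369.22 = 320
C = 320 + 0.58(1720) = 1317.6
S = 1720 − 1317.6 = 402.4

S = 402.4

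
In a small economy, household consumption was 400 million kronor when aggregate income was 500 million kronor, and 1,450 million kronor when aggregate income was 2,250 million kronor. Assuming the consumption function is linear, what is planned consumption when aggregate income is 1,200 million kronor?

C = 820

MPC = (1450 − 400)/(2250 − 500) = 1050/1750 = 0.6
a = 400 − 0.6(500) = 400 − 300 = 100
C = 100 + 0.6(1200) = 100 + 720 = 820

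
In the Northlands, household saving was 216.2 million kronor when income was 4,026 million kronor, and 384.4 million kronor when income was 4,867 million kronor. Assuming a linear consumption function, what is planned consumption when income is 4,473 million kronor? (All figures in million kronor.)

C = 4167.4

MPS = ΔS/ΔY = (384.4 − 216.2)/(4867 − 4026) = 168.2/841 = 0.2
MPC = 1 − MPS = 0.8
Autonomous saving = 216.2 − 0.2(4026) = -589, so a = 589
C = 589 + 0.8(4473) = 589 + 3578.4 = 4167.4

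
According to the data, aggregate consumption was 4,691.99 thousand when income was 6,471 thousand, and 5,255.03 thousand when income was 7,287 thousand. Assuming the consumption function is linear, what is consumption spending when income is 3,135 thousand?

C = 2390.15

MPC = (5255.03 − 4691.99)/(7287 − 6471) = 563.04/816 = 0.69
a = 4691.99 − 0.69(6471) = 4691.99 − 4464.99 = 227
C = 227 + 0.69(3135) = 227 + 2163.15 = 2390.15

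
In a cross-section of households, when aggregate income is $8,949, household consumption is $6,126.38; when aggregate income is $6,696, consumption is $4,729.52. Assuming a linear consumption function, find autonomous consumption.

a = 578

MPC = ΔC/ΔY = (6126.38 − 4729.52)/(8949 − 6696) = 1396.86/2253 = 0.62
a = C − MPC·Y = 4729.52 − 0.62(6696) = 4729.52 − 4151.52 = 578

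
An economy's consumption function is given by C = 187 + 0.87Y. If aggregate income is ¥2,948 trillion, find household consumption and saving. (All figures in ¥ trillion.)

C = 2751.76; S = 196.24

C = 187 + 0.87(2948) = 187 + 2564.76 = 2751.76
S = Y − C = 2948 − 2751.76 = 196.24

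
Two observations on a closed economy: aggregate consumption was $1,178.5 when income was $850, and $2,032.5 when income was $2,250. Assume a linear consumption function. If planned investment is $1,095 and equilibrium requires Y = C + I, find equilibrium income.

Y = 4500

MPC = (2032.5 − 1178.5)/(2250 − 850) = 854/1400 = 0.61
a = 1178.5 − 0.61(850) = 660
Equilibrium: Y = 660 + 0.61Y + 1095
0.39Y = 1755, so Y = 1755/0.39 = 4500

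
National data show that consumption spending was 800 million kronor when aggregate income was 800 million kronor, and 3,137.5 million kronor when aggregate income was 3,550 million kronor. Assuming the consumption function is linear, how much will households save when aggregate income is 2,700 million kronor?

MPC = (3137.5 − 800)/(3550 − 800) = 2337.5/2750 = 0.85
a = 800 − 0.85(800) = 800 − 680 = 120
C = 120 + 0.85(2700) = 2415
S = 2700 − 2415 = 285

S = 285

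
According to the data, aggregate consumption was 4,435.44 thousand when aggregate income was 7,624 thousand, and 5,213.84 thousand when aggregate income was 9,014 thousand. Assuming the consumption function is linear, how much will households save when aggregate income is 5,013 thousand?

S = 2039.72

MPC = (5213.84 − 4435.44)/(9014 − 7624) = 778.4/1390 = 0.56
a = 4435.44 − 0.56(7624) = 4435.44 − 4269.44 = 166
C = 166 + 0.56(5013) = 2973.28
S = 5013 − 2973.28 = 2039.72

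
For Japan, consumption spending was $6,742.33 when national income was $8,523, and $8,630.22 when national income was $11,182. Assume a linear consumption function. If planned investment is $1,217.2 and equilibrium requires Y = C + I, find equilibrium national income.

Y = 6580

MPC = (8630.22 − 6742.33)/(11182 − 8523) = 1887.89/2659 = 0.71
a = 6742.33 − 0.71(8523) = 691
Equilibrium: Y = 691 + 0.71Y + 1217.2
0.29Y = 1908.2, so Y = 1908.2/0.29 = 6580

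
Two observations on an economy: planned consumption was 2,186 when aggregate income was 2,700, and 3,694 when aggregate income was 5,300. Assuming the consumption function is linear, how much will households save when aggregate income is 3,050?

S = 661

MPC = (3694 − 2186)/(5300 − 2700) = 1508/2600 = 0.58
a = 2186 − 0.58(2700) = 2186 − 1566 = 620
C = 620 + 0.58(3050) = 2389
S = 3050 − 2389 = 661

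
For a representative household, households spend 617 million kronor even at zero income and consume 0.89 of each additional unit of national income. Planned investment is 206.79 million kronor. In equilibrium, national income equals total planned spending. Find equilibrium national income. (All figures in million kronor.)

Y = C + I = 617 + 0.89Y + 206.79
Y − 0.89Y = 823.79
0.11Y = 823.79, so Y = 823.79/0.11 = 7489

Y = 7489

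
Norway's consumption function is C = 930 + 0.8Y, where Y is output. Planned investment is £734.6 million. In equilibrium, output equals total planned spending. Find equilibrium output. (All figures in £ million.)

Y = 8323

Y = C + I = 930 + 0.8Y + 734.6
Y − 0.8Y = 1664.6
0.2Y = 1664.6, so Y = 1664.6/0.2 = 8323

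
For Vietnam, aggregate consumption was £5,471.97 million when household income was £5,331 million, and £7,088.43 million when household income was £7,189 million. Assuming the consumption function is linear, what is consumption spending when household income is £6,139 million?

MPC = (7088.43 − 5471.97)/(7189 − 5331) = 1616.46/1858 = 0.87
a = 5471.97 − 0.87(5331) = 5471.97 − 4637.97 = 834
C = 834 + 0.87(6139) = 834 + 5340.93 = 6174.93

C = 6174.93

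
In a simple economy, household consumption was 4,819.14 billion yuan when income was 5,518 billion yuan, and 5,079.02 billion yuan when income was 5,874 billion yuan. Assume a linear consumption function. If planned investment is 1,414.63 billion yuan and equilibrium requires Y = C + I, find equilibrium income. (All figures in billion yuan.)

Y = 8169

MPC = (5079.02 − 4819.14)/(5874 − 5518) = 259.88/356 = 0.73
a = 4819.14 − 0.73(5518) = 791
Equilibrium: Y = 791 + 0.73Y + 1414.63
0.27Y = 2205.63, so Y = 2205.63/0.27 = 8169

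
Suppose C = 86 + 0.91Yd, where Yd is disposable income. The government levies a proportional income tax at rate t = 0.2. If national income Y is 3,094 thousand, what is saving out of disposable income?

Yd = (1 − 0.2)(3094) = 0.8(3094) = 2475.2
C = 86 + 0.91(2475.2) = 86 + 2252.432 = 2338.432
S = Yd − C = 2475.2 − 2338.432 = 136.768

S = 136.768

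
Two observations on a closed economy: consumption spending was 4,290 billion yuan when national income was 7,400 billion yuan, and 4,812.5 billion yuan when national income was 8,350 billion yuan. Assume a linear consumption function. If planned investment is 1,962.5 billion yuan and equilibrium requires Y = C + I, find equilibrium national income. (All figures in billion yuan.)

Y = 4850

MPC = (4812.5 − 4290)/(8350 − 7400) = 522.5/950 = 0.55
a = 4290 − 0.55(7400) = 220
Equilibrium: Y = 220 + 0.55Y + 1962.5
0.45Y = 2182.5, so Y = 2182.5/0.45 = 4850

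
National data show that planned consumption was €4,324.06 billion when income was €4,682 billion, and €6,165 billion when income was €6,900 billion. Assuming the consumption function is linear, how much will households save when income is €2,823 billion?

S = 41.91

MPC = (6165 − 4324.06)/(6900 − 4682) = 1840.94/2218 = 0.83
a = 4324.06 − 0.83(4682) = 4324.06 − 3886.06 = 438
C = 438 + 0.83(2823) = 2781.09
S = 2823 − 2781.09 = 41.91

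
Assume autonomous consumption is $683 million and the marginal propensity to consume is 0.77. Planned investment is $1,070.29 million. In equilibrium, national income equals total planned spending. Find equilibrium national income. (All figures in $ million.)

Y = 7623

Y = C + I = 683 + 0.77Y + 1070.29
Y − 0.77Y = 1753.29
0.23Y = 1753.29, so Y = 1753.29/0.23 = 7623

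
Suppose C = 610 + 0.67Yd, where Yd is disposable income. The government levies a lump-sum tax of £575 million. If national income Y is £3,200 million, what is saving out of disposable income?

Yd = Y − T = 3200 − 575 = 2625
C = 610 + 0.67(2625) = 610 + 1758.75 = 2368.75
S = Yd − C = 2625 − 2368.75 = 256.25

S = 256.25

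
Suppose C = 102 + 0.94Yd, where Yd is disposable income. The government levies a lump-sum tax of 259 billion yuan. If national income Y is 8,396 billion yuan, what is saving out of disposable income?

S = 386.22

Yd = Y − T = 8396 − 259 = 8137
C = 102 + 0.94(8137) = 102 + 7648.78 = 7750.78
S = Yd − C = 8137 − 7750.78 = 386.22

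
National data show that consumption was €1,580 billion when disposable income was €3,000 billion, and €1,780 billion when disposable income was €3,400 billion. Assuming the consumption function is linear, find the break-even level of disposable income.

MPC = (1780 − 1580)/(3400 − 3000) = 200/400 = 0.5
a = 1580 − 0.5(3000) = 1580 − 1500 = 80
Break-even: Y = a/(1−MPC) = 80/0.5 = 160

Y = 160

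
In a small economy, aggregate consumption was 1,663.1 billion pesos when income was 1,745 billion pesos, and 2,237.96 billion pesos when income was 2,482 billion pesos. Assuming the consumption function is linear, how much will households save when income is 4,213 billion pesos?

MPC = (2237.96 − 1663.1)/(2482 − 1745) = 574.86/737 = 0.78
a = 1663.1 − 0.78(1745) = 1663.1 − 1361.1 = 302
C = 302 + 0.78(4213) = 3588.14
S = 4213 − 3588.14 = 624.86

S = 624.86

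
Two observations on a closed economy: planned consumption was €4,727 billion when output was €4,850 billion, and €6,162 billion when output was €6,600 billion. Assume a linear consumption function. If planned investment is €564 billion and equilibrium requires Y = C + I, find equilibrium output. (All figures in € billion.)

Y = 7300

MPC = (6162 − 4727)/(6600 − 4850) = 1435/1750 = 0.82
a = 4727 − 0.82(4850) = 750
Equilibrium: Y = 750 + 0.82Y + 564
0.18Y = 1314, so Y = 1314/0.18 = 7300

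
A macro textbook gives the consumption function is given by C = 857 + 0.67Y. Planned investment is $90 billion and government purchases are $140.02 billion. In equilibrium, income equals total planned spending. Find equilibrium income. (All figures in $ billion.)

Y = 3294

Y = C + I + G = 857 + 0.67Y + 90 + 140.02
Y − 0.67Y = 1087.02
0.33Y = 1087.02, so Y = 1087.02/0.33 = 3294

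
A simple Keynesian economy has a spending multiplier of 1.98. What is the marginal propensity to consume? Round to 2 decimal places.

MPC = 0.49

k = 1/(1 − MPC), so 1 − MPC = 1/k = 1/1.98 = 0.5051
MPC = 1 − 0.5051 = 0.49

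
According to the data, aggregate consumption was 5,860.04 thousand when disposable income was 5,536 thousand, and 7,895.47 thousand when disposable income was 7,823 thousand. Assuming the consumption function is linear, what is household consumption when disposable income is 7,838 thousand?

C = 7908.82

MPC = (7895.47 − 5860.04)/(7823 − 5536) = 2035.43/2287 = 0.89
a = 5860.04 − 0.89(5536) = 5860.04 − 4927.04 = 933
C = 933 + 0.89(7838) = 933 + 6975.82 = 7908.82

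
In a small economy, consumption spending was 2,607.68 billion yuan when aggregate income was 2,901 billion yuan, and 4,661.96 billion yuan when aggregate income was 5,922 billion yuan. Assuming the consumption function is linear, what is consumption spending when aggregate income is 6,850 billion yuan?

MPC = (4661.96 − 2607.68)/(5922 − 2901) = 2054.28/3021 = 0.68
a = 2607.68 − 0.68(2901) = 2607.68 − 1972.68 = 635
C = 635 + 0.68(6850) = 635 + 4658 = 5293

C = 5293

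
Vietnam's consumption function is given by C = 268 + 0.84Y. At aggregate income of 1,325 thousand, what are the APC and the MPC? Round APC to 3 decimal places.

MPC = 0.84 (the slope of the consumption function)
C = 268 + 0.84(1325) = 1381, so APC = 1381/1325 = 1.042

APC = 1.042; MPC = 0.84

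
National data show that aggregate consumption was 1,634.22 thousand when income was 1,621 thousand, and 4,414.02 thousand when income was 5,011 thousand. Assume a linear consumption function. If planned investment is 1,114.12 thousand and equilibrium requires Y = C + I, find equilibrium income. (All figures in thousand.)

Y = 7884

MPC = (4414.02 − 1634.22)/(5011 − 1621) = 2779.8/3390 = 0.82
a = 1634.22 − 0.82(1621) = 305
Equilibrium: Y = 305 + 0.82Y + 1114.12
0.18Y = 1419.12, so Y = 1419.12/0.18 = 7884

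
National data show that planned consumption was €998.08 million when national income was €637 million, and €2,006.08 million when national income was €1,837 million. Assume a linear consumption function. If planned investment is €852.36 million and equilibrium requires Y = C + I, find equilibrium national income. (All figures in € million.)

Y = 8221

MPC = (2006.08 − 998.08)/(1837 − 637) = 1008/1200 = 0.84
a = 998.08 − 0.84(637) = 463
Equilibrium: Y = 463 + 0.84Y + 852.36
0.16Y = 1315.36, so Y = 1315.36/0.16 = 8221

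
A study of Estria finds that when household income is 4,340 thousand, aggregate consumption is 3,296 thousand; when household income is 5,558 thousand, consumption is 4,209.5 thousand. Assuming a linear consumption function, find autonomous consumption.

MPC = ΔC/ΔY = (4209.5 − 3296)/(5558 − 4340) = 913.5/1218 = 0.75
a = C − MPC·Y = 3296 − 0.75(4340) = 3296 − 3255 = 41

a = 41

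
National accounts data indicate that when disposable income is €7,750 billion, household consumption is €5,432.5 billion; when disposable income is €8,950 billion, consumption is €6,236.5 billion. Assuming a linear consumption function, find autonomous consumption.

a = 240

MPC = ΔC/ΔY = (6236.5 − 5432.5)/(8950 − 7750) = 804/1200 = 0.67
a = C − MPC·Y = 5432.5 − 0.67(7750) = 5432.5 − 5192.5 = 240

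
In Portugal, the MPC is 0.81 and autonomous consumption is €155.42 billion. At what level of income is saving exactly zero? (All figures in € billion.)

Y = 818

At break-even, C = Y: 155.42 + 0.81Y = Y
0.19Y = 155.42, so Y = 155.42/0.19 = 818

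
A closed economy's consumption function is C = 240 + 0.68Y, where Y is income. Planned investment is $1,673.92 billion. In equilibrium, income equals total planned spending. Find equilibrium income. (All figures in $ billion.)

Y = C + I = 240 + 0.68Y + 1673.92
Y − 0.68Y = 1913.92
0.32Y = 1913.92, so Y = 1913.92/0.32 = 5981

Y = 5981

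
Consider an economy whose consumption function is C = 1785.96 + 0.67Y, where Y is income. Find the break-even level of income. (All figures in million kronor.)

Y = 5412

At break-even, C = Y: 1785.96 + 0.67Y = Y
0.33Y = 1785.96, so Y = 1785.96/0.33 = 5412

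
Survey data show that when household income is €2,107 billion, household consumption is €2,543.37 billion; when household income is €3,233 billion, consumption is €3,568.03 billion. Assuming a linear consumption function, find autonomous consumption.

MPC = ΔC/ΔY = (3568.03 − 2543.37)/(3233 − 2107) = 1024.66/1126 = 0.91
a = C − MPC·Y = 2543.37 − 0.91(2107) = 2543.37 − 1917.37 = 626

a = 626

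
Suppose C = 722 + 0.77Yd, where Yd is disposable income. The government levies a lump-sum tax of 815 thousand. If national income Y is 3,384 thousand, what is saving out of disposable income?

S = -131.13

Yd = Y − T = 3384 − 815 = 2569
C = 722 + 0.77(2569) = 722 + 1978.13 = 2700.13
S = Yd − C = 2569 − 2700.13 = -131.13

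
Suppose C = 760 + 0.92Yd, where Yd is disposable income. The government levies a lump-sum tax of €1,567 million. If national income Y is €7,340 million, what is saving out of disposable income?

Yd = Y − T = 7340 − 1567 = 5773
C = 760 + 0.92(5773) = 760 + 5311.16 = 6071.16
S = Yd − C = 5773 − 6071.16 = -298.16

S = -298.16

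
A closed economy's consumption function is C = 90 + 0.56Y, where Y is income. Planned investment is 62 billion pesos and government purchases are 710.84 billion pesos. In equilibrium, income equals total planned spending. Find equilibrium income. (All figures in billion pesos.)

Y = C + I + G = 90 + 0.56Y + 62 + 710.84
Y − 0.56Y = 862.84
0.44Y = 862.84, so Y = 862.84/0.44 = 1961

Y = 1961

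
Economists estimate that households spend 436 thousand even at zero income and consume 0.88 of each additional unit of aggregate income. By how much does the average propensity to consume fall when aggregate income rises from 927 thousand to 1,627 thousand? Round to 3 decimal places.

At Y = 927: C = 436 + 0.88(927) = 1251.76, APC = 1251.76/927 = 1.3503
At Y = 1627: C = 1867.76, APC = 1867.76/1627 = 1.1480
Fall in APC = 1.3503 − 1.1480 = 0.2023 ≈ 0.202

ΔAPC = 0.202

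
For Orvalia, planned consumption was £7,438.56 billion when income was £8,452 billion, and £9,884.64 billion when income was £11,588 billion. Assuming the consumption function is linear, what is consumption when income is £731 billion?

MPC = (9884.64 − 7438.56)/(11588 − 8452) = 2446.08/3136 = 0.78
a = 7438.56 − 0.78(8452) = 7438.56 − 6592.56 = 846
C = 846 + 0.78(731) = 846 + 570.18 = 1416.18

C = 1416.18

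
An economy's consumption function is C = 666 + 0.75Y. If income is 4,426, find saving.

S = 440.5

C = 666 + 0.75(4426) = 666 + 3319.5 = 3985.5
S = Y − C = 4426 − 3985.5 = 440.5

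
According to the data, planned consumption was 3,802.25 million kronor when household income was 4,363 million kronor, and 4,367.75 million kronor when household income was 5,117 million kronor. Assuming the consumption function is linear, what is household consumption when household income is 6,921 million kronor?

MPC = (4367.75 − 3802.25)/(5117 − 4363) = 565.5/754 = 0.75
a = 3802.25 − 0.75(4363) = 3802.25 − 3272.25 = 530
C = 530 + 0.75(6921) = 530 + 5190.75 = 5720.75

C = 5720.75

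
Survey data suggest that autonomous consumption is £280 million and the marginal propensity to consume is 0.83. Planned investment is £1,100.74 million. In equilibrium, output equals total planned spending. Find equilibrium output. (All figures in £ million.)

Y = C + I = 280 + 0.83Y + 1100.74
Y − 0.83Y = 1380.74
0.17Y = 1380.74, so Y = 1380.74/0.17 = 8122

Y = 8122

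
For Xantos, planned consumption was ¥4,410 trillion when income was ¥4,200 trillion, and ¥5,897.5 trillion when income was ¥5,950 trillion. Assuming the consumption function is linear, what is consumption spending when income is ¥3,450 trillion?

C = 3772.5

MPC = (5897.5 − 4410)/(5950 − 4200) = 1487.5/1750 = 0.85
a = 4410 − 0.85(4200) = 4410 − 3570 = 840
C = 840 + 0.85(3450) = 840 + 2932.5 = 3772.5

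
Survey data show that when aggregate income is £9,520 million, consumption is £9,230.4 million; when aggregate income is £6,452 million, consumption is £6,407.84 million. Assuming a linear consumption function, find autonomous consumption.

MPC = ΔC/ΔY = (9230.4 − 6407.84)/(9520 − 6452) = 2822.56/3068 = 0.92
a = C − MPC·Y = 6407.84 − 0.92(6452) = 6407.84 − 5935.84 = 472

a = 472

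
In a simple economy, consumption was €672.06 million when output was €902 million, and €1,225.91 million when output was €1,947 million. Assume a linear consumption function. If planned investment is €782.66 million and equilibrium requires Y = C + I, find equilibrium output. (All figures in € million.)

MPC = (1225.91 − 672.06)/(1947 − 902) = 553.85/1045 = 0.53
a = 672.06 − 0.53(902) = 194
Equilibrium: Y = 194 + 0.53Y + 782.66
0.47Y = 976.66, so Y = 976.66/0.47 = 2078

Y = 2078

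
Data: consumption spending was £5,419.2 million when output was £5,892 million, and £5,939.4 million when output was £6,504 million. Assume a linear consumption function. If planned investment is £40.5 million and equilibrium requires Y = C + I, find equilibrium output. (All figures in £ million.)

MPC = (5939.4 − 5419.2)/(6504 − 5892) = 520.2/612 = 0.85
a = 5419.2 − 0.85(5892) = 411
Equilibrium: Y = 411 + 0.85Y + 40.5
0.15Y = 451.5, so Y = 451.5/0.15 = 3010

Y = 3010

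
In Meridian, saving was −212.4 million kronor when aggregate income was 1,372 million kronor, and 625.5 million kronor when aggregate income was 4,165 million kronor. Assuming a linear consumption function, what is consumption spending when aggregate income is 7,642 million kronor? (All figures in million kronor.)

C = 5973.4

MPS = ΔS/ΔY = (625.5 − (-212.4))/(4165 − 1372) = 837.9/2793 = 0.3
MPC = 1 − MPS = 0.7
Autonomous saving = -212.4 − 0.3(1372) = -624, so a = 624
C = 624 + 0.7(7642) = 624 + 5349.4 = 5973.4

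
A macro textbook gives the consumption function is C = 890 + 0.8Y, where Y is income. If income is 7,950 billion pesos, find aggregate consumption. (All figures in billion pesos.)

C = 890 + 0.8(7950) = 890 + 6360 = 7250

C = 7250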